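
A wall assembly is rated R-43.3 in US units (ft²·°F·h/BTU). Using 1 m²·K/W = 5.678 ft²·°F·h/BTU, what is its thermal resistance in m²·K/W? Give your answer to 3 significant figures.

7.63 m²·K/W

R_SI = 43.3/5.678 = 7.626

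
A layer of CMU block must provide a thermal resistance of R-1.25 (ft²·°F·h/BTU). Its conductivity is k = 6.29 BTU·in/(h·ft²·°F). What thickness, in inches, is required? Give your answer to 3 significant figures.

L = R × k = 1.25 × 6.29 = 7.862 in

7.86 in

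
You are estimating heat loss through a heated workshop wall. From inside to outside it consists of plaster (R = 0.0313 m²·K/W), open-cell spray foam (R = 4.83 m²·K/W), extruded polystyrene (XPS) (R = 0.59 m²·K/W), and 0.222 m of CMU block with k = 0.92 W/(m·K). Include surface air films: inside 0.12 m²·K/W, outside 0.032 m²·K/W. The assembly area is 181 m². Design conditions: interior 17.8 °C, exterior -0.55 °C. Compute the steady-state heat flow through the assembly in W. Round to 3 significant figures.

0.222/0.92 = 0.2413
R_total = 0.12 + 0.0313 + 4.83 + 0.59 + 0.2413 + 0.032 = 5.845 m²·K/W
Q = A·ΔT/R = 181 × (17.8 − (-0.55)) / 5.845 = 568.3 W

568 W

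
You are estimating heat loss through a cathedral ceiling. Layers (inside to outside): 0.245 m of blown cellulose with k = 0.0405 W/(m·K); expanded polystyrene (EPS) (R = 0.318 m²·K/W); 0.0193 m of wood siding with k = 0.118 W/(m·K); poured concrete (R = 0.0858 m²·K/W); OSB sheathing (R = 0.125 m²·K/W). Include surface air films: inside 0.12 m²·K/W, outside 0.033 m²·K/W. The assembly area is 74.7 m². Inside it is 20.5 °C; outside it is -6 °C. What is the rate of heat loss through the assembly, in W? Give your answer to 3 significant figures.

287 W

0.245/0.0405 = 6.049
0.0193/0.118 = 0.1636
R_total = 0.12 + 6.049 + 0.318 + 0.1636 + 0.0858 + 0.125 + 0.033 = 6.895 m²·K/W
Q = A·ΔT/R = 74.7 × (20.5 − (-6)) / 6.895 = 287.1 W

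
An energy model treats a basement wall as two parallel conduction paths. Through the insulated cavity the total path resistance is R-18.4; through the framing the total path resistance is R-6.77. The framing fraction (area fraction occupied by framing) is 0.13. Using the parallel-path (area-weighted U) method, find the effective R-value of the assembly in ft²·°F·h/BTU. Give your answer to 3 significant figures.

15.0 ft²·°F·h/BTU

U_eff = 0.87/18.4 + 0.13/6.77 = 0.04728 + 0.0192 = 0.06648
R_eff = 1/U_eff = 15.04 ft²·°F·h/BTU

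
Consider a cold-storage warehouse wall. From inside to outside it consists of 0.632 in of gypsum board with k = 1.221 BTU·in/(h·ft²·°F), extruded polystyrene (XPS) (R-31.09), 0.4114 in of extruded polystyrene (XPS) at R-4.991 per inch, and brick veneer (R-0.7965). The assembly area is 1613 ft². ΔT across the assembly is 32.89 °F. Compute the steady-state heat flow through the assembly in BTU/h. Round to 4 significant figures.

0.632/1.221 = 0.51761
0.4114 × 4.991 = 2.0533
R_total = 0.51761 + 31.09 + 2.0533 + 0.7965 = 34.457 ft²·°F·h/BTU
Q = A·ΔT/R = 1613 × 32.89 / 34.457 = 1539.6 BTU/h

1540 BTU/h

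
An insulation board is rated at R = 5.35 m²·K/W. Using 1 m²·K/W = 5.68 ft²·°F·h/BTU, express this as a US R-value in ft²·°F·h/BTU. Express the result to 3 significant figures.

30.4 ft²·°F·h/BTU

R_US = 5.35 × 5.68 = 30.39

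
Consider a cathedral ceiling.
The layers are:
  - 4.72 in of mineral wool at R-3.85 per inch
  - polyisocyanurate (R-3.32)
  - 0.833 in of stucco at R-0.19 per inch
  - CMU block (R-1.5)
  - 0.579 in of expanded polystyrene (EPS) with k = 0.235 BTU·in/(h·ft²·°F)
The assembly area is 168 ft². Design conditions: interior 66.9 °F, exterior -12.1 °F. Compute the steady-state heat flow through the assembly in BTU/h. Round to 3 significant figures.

518 BTU/h

4.72 × 3.85 = 18.17
0.833 × 0.19 = 0.1583
0.579/0.235 = 2.464
R_total = 18.17 + 3.32 + 0.1583 + 1.5 + 2.464 = 25.61 ft²·°F·h/BTU
Q = A·ΔT/R = 168 × (66.9 − (-12.1)) / 25.61 = 518.2 BTU/h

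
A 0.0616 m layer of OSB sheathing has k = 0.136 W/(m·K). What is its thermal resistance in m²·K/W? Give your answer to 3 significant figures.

R = L/k = 0.0616/0.136 = 0.4529 m²·K/W

0.453 m²·K/W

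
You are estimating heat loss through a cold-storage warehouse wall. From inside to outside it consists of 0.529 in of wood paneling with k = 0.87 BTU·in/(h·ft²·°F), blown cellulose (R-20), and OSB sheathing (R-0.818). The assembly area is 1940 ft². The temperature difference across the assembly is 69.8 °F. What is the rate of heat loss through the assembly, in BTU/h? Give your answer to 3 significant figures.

6320 BTU/h

0.529/0.87 = 0.608
R_total = 0.608 + 20 + 0.818 = 21.43 ft²·°F·h/BTU
Q = A·ΔT/R = 1940 × 69.8 / 21.43 = 6320 BTU/h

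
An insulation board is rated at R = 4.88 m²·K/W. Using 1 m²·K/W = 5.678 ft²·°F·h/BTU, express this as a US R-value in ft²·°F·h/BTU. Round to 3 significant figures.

R_US = 4.88 × 5.678 = 27.71

27.7 ft²·°F·h/BTU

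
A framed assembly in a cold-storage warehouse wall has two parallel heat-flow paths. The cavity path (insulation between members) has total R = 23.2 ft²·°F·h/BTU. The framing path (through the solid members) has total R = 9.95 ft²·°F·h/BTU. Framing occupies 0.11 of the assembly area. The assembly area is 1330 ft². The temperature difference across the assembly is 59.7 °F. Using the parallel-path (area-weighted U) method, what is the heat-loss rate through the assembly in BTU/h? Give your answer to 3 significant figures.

U_eff = 0.89/23.2 + 0.11/9.95 = 0.03836 + 0.01106 = 0.04942
R_eff = 1/U_eff = 20.24 ft²·°F·h/BTU
Q = 1330 × 59.7 / 20.24 = 3924 BTU/h

3920 BTU/h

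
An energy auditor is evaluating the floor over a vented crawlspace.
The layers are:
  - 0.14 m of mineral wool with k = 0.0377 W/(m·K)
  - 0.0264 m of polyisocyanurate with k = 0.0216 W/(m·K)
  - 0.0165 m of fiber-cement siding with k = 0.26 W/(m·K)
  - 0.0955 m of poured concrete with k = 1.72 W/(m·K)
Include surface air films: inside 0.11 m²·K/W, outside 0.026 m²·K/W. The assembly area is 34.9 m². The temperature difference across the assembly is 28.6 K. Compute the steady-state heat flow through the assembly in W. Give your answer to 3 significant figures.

0.14/0.0377 = 3.714
0.0264/0.0216 = 1.222
0.0165/0.26 = 0.06346
0.0955/1.72 = 0.05552
R_total = 0.11 + 3.714 + 1.222 + 0.06346 + 0.05552 + 0.026 = 5.191 m²·K/W
Q = A·ΔT/R = 34.9 × 28.6 / 5.191 = 192.3 W

192 W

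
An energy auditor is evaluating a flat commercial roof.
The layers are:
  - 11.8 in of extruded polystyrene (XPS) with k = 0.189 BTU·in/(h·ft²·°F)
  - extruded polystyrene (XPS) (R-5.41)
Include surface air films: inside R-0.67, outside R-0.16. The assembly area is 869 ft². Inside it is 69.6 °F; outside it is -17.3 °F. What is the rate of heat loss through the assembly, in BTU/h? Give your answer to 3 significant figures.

11.8/0.189 = 62.43
R_total = 0.67 + 62.43 + 5.41 + 0.16 = 68.67 ft²·°F·h/BTU
Q = A·ΔT/R = 869 × (69.6 − (-17.3)) / 68.67 = 1100 BTU/h

1100 BTU/h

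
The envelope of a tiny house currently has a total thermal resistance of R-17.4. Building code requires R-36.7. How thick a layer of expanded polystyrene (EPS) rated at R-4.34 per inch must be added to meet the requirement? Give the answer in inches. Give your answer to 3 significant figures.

4.45 in

ΔR = 36.7 − 17.4 = 19.3 ft²·°F·h/BTU
L = ΔR / (R/in) = 19.3/4.34 = 4.447 in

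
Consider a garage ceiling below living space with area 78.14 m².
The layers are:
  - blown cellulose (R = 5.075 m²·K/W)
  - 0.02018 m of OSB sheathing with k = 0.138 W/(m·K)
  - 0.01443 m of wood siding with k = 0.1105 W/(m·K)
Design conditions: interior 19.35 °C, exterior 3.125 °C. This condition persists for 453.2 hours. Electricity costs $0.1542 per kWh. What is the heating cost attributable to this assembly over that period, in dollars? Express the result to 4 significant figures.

16.56 dollars

0.02018/0.138 = 0.14623
0.01443/0.1105 = 0.13059
R_total = 5.075 + 0.14623 + 0.13059 = 5.3518 m²·K/W
Q = 78.14 × (19.35 − 3.125) / 5.3518 = 236.9 W
E = 236.9 W × 453.2 h / 1000 = 107.36 kWh
Cost = 107.36 × 0.1542 = $16.555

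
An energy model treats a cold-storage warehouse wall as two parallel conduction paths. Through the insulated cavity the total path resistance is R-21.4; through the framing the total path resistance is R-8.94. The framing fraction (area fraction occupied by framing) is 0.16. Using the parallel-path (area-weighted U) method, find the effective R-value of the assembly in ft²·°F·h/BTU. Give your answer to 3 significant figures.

17.5 ft²·°F·h/BTU

U_eff = 0.84/21.4 + 0.16/8.94 = 0.03925 + 0.0179 = 0.05715
R_eff = 1/U_eff = 17.5 ft²·°F·h/BTU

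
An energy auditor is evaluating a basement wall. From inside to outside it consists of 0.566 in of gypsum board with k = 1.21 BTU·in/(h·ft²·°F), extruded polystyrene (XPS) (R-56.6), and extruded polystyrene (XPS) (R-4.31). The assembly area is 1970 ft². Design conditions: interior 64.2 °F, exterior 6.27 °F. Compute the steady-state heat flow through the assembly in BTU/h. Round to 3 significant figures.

1860 BTU/h

0.566/1.21 = 0.4678
R_total = 0.4678 + 56.6 + 4.31 = 61.38 ft²·°F·h/BTU
Q = A·ΔT/R = 1970 × (64.2 − 6.27) / 61.38 = 1859 BTU/h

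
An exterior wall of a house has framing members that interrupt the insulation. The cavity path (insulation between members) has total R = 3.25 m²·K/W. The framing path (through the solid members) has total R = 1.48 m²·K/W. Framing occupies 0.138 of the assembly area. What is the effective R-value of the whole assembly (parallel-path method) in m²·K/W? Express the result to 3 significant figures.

2.79 m²·K/W

U_eff = 0.862/3.25 + 0.138/1.48 = 0.2652 + 0.09324 = 0.3585
R_eff = 1/U_eff = 2.79 m²·K/W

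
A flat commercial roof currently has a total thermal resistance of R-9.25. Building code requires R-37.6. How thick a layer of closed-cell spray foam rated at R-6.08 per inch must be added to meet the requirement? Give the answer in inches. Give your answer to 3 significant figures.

4.66 in

ΔR = 37.6 − 9.25 = 28.35 ft²·°F·h/BTU
L = ΔR / (R/in) = 28.35/6.08 = 4.663 in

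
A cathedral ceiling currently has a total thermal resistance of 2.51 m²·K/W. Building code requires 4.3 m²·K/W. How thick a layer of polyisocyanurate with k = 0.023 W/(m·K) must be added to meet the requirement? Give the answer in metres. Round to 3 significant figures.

ΔR = 4.3 − 2.51 = 1.79 m²·K/W
L = ΔR × k = 1.79 × 0.023 = 0.04117 m

0.0412 m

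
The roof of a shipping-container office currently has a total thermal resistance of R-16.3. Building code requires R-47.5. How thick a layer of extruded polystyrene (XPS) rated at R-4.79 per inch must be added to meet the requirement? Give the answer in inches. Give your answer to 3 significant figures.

ΔR = 47.5 − 16.3 = 31.2 ft²·°F·h/BTU
L = ΔR / (R/in) = 31.2/4.79 = 6.514 in

6.51 in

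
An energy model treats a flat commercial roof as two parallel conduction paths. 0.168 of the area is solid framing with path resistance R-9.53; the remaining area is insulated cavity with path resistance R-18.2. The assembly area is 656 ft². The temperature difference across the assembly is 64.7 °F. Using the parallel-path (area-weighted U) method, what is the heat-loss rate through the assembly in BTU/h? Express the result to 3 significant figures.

U_eff = 0.832/18.2 + 0.168/9.53 = 0.04571 + 0.01763 = 0.06334
R_eff = 1/U_eff = 15.79 ft²·°F·h/BTU
Q = 656 × 64.7 / 15.79 = 2688 BTU/h

2690 BTU/h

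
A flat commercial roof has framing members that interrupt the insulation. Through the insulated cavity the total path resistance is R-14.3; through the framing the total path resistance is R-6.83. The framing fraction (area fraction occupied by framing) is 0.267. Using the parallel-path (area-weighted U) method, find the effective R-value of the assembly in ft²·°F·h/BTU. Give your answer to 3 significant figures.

11.1 ft²·°F·h/BTU

U_eff = 0.733/14.3 + 0.267/6.83 = 0.05126 + 0.03909 = 0.09035
R_eff = 1/U_eff = 11.07 ft²·°F·h/BTU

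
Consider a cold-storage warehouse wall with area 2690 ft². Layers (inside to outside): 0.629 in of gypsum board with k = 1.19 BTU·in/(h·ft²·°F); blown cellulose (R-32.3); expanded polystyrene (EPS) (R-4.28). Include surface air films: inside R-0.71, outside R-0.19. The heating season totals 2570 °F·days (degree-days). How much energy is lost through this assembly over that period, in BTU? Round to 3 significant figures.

4370000 BTU

0.629/1.19 = 0.5286
R_total = 0.71 + 0.5286 + 32.3 + 4.28 + 0.19 = 38.01 ft²·°F·h/BTU
E = A × HDD × 24 / R = 2690 × 2570 × 24 / 38.01 = 4365000 BTU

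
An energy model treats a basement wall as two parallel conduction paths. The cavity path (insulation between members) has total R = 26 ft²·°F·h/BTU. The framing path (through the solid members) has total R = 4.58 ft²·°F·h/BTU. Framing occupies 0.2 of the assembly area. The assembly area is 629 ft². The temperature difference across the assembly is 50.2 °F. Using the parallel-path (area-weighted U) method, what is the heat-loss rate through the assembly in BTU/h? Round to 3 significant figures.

U_eff = 0.8/26 + 0.2/4.58 = 0.03077 + 0.04367 = 0.07444
R_eff = 1/U_eff = 13.43 ft²·°F·h/BTU
Q = 629 × 50.2 / 13.43 = 2350 BTU/h

2350 BTU/h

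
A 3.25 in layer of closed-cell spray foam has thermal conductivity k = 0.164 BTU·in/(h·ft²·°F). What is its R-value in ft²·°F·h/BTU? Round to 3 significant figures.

R = L/k = 3.25/0.164 = 19.82 ft²·°F·h/BTU

19.8 ft²·°F·h/BTU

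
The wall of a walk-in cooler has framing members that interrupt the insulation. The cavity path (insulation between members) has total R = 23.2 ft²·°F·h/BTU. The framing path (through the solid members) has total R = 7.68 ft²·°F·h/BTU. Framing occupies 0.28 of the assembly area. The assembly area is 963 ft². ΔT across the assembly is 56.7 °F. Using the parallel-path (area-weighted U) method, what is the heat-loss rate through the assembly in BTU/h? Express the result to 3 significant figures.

3690 BTU/h

U_eff = 0.72/23.2 + 0.28/7.68 = 0.03103 + 0.03646 = 0.06749
R_eff = 1/U_eff = 14.82 ft²·°F·h/BTU
Q = 963 × 56.7 / 14.82 = 3685 BTU/h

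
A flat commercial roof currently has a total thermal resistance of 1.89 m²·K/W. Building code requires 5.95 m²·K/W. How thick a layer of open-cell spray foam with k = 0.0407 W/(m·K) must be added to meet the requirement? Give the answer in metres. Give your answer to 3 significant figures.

ΔR = 5.95 − 1.89 = 4.06 m²·K/W
L = ΔR × k = 4.06 × 0.0407 = 0.1652 m

0.165 m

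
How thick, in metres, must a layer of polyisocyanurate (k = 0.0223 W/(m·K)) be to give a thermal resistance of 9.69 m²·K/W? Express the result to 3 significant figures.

L = R·k = 9.69 × 0.0223 = 0.2161 m

0.216 m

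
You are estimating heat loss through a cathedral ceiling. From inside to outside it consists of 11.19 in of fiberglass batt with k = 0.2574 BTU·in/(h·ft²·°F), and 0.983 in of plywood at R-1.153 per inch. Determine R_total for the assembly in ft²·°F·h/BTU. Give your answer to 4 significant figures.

44.61 ft²·°F·h/BTU

11.19/0.2574 = 43.473
0.983 × 1.153 = 1.1334
R_total = 43.473 + 1.1334 = 44.607 ft²·°F·h/BTU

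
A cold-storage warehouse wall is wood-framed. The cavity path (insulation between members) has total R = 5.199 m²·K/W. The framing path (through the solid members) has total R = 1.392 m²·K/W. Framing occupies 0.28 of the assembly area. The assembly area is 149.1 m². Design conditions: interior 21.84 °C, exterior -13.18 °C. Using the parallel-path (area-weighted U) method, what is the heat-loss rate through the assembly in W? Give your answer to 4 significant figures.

U_eff = 0.72/5.199 + 0.28/1.392 = 0.13849 + 0.20115 = 0.33964
R_eff = 1/U_eff = 2.9443 m²·K/W
Q = 149.1 × (21.84 − (-13.18)) / 2.9443 = 1773.4 W

1773 W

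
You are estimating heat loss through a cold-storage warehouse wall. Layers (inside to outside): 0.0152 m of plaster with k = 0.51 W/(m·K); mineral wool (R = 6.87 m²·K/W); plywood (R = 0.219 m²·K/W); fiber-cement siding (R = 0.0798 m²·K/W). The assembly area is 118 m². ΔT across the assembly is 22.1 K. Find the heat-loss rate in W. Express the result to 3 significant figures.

0.0152/0.51 = 0.0298
R_total = 0.0298 + 6.87 + 0.219 + 0.0798 = 7.199 m²·K/W
Q = A·ΔT/R = 118 × 22.1 / 7.199 = 362.3 W

362 W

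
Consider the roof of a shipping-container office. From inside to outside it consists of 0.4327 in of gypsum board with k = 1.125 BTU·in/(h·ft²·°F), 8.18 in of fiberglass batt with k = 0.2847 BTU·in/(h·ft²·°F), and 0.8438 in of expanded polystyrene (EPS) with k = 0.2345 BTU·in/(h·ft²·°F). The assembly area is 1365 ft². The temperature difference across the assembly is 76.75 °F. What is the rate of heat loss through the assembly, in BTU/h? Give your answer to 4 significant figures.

0.4327/1.125 = 0.38462
8.18/0.2847 = 28.732
0.8438/0.2345 = 3.5983
R_total = 0.38462 + 28.732 + 3.5983 = 32.715 ft²·°F·h/BTU
Q = A·ΔT/R = 1365 × 76.75 / 32.715 = 3202.3 BTU/h

3202 BTU/h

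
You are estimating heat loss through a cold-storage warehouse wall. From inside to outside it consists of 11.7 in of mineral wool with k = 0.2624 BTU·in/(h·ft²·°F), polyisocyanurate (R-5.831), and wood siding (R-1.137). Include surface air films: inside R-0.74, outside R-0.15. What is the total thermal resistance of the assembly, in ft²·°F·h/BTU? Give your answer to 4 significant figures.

11.7/0.2624 = 44.588
R_total = 0.74 + 44.588 + 5.831 + 1.137 + 0.15 = 52.446 ft²·°F·h/BTU

52.45 ft²·°F·h/BTU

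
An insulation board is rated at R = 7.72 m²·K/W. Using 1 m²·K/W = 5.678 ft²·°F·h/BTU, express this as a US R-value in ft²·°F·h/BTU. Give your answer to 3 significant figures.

43.8 ft²·°F·h/BTU

R_US = 7.72 × 5.678 = 43.83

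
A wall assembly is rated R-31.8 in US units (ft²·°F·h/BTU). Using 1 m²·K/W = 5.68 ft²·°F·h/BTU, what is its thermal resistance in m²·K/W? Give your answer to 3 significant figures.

R_SI = 31.8/5.68 = 5.599

5.60 m²·K/W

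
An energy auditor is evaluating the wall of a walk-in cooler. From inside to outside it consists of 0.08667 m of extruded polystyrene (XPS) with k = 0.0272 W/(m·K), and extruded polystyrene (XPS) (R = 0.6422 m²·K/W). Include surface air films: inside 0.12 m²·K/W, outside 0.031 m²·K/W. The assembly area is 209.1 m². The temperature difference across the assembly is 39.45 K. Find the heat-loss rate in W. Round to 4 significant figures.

2073 W

0.08667/0.0272 = 3.1864
R_total = 0.12 + 3.1864 + 0.6422 + 0.031 = 3.9796 m²·K/W
Q = A·ΔT/R = 209.1 × 39.45 / 3.9796 = 2072.8 W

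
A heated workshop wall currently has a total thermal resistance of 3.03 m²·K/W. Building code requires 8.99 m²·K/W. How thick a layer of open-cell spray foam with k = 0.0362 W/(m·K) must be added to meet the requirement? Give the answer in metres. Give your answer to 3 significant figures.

0.216 m

ΔR = 8.99 − 3.03 = 5.96 m²·K/W
L = ΔR × k = 5.96 × 0.0362 = 0.2158 m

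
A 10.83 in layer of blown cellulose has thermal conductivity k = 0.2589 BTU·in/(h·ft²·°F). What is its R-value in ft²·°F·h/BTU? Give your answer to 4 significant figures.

41.83 ft²·°F·h/BTU

R = L/k = 10.83/0.2589 = 41.831 ft²·°F·h/BTU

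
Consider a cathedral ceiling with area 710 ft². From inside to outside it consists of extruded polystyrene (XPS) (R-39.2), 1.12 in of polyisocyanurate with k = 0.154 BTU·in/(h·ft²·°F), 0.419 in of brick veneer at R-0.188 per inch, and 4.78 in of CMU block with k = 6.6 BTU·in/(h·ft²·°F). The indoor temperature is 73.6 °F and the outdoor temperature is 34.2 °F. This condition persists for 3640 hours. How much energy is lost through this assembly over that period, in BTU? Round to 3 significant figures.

1.12/0.154 = 7.273
0.419 × 0.188 = 0.07877
4.78/6.6 = 0.7242
R_total = 39.2 + 7.273 + 0.07877 + 0.7242 = 47.28 ft²·°F·h/BTU
Q = 710 × (73.6 − 34.2) / 47.28 = 591.7 BTU/h
E = 591.7 × 3640 = 2154000 BTU

2150000 BTU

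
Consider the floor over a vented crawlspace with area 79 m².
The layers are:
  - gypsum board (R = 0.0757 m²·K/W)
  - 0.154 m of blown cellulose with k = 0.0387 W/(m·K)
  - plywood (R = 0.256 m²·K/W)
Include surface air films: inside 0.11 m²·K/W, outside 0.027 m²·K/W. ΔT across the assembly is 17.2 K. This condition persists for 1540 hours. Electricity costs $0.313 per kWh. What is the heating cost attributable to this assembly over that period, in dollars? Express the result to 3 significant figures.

147 dollars

0.154/0.0387 = 3.979
R_total = 0.11 + 0.0757 + 3.979 + 0.256 + 0.027 = 4.448 m²·K/W
Q = 79 × 17.2 / 4.448 = 305.5 W
E = 305.5 W × 1540 h / 1000 = 470.4 kWh
Cost = 470.4 × 0.313 = $147.2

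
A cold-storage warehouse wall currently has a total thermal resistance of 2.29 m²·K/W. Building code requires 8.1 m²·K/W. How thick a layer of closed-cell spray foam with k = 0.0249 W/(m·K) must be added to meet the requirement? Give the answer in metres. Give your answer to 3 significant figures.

0.145 m

ΔR = 8.1 − 2.29 = 5.81 m²·K/W
L = ΔR × k = 5.81 × 0.0249 = 0.1447 m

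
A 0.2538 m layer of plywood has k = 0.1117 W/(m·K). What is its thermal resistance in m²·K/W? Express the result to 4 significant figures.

R = L/k = 0.2538/0.1117 = 2.2722 m²·K/W

2.272 m²·K/W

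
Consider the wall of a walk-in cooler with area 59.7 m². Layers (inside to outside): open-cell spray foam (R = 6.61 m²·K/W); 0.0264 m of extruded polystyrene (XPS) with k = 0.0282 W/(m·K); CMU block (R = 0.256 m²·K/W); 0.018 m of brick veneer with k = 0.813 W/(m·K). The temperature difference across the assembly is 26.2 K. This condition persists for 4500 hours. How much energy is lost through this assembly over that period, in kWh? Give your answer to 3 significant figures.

0.0264/0.0282 = 0.9362
0.018/0.813 = 0.02214
R_total = 6.61 + 0.9362 + 0.256 + 0.02214 = 7.824 m²·K/W
Q = 59.7 × 26.2 / 7.824 = 199.9 W
E = 199.9 W × 4500 h / 1000 = 899.6 kWh

900 kWh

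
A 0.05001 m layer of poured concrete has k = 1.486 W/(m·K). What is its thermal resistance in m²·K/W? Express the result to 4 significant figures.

0.03365 m²·K/W

R = L/k = 0.05001/1.486 = 0.033654 m²·K/W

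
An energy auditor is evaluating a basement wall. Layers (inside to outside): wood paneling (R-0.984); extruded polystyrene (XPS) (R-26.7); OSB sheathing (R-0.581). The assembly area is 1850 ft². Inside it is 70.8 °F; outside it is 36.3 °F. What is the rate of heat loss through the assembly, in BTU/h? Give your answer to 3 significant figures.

R_total = 0.984 + 26.7 + 0.581 = 28.27 ft²·°F·h/BTU
Q = A·ΔT/R = 1850 × (70.8 − 36.3) / 28.27 = 2258 BTU/h

2260 BTU/h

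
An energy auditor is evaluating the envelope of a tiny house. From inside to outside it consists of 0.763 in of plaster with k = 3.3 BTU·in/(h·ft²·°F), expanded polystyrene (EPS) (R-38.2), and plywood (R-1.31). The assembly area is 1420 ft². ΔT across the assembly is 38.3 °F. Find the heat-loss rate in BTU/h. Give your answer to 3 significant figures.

0.763/3.3 = 0.2312
R_total = 0.2312 + 38.2 + 1.31 = 39.74 ft²·°F·h/BTU
Q = A·ΔT/R = 1420 × 38.3 / 39.74 = 1369 BTU/h

1370 BTU/h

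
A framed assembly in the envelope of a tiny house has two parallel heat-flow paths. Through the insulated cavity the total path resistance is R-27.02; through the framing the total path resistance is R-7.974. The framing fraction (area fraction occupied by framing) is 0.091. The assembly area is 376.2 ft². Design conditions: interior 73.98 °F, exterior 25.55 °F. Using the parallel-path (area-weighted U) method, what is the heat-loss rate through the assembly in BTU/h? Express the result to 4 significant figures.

U_eff = 0.909/27.02 + 0.091/7.974 = 0.033642 + 0.011412 = 0.045054
R_eff = 1/U_eff = 22.196 ft²·°F·h/BTU
Q = 376.2 × (73.98 − 25.55) / 22.196 = 820.85 BTU/h

820.9 BTU/h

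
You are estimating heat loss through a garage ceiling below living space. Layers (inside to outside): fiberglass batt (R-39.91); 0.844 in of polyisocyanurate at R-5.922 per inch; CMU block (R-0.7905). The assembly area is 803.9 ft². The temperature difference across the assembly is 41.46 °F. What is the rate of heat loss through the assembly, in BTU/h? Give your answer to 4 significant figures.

729.3 BTU/h

0.844 × 5.922 = 4.9982
R_total = 39.91 + 4.9982 + 0.7905 = 45.699 ft²·°F·h/BTU
Q = A·ΔT/R = 803.9 × 41.46 / 45.699 = 729.34 BTU/h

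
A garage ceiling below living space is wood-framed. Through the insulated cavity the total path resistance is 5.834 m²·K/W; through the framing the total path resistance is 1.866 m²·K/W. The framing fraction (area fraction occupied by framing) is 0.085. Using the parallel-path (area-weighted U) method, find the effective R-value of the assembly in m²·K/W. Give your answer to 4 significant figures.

4.941 m²·K/W

U_eff = 0.915/5.834 + 0.085/1.866 = 0.15684 + 0.045552 = 0.20239
R_eff = 1/U_eff = 4.9409 m²·K/W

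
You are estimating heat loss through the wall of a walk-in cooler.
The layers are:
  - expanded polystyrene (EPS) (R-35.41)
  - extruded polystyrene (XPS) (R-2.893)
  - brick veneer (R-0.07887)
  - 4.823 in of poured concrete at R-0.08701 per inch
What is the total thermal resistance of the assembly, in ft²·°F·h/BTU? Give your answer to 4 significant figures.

38.80 ft²·°F·h/BTU

4.823 × 0.08701 = 0.41965
R_total = 35.41 + 2.893 + 0.07887 + 0.41965 = 38.802 ft²·°F·h/BTU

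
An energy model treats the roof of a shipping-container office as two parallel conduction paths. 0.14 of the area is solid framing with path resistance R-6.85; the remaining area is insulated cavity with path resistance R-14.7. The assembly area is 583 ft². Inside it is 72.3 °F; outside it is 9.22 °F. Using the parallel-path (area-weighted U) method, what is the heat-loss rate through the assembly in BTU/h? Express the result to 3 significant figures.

2900 BTU/h

U_eff = 0.86/14.7 + 0.14/6.85 = 0.0585 + 0.02044 = 0.07894
R_eff = 1/U_eff = 12.67 ft²·°F·h/BTU
Q = 583 × (72.3 − 9.22) / 12.67 = 2903 BTU/h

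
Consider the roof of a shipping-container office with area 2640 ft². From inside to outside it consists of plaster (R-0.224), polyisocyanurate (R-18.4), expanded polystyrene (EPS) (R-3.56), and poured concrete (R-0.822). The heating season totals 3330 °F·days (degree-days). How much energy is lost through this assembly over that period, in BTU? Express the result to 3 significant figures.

R_total = 0.224 + 18.4 + 3.56 + 0.822 = 23.01 ft²·°F·h/BTU
E = A × HDD × 24 / R = 2640 × 3330 × 24 / 23.01 = 9171000 BTU

9170000 BTU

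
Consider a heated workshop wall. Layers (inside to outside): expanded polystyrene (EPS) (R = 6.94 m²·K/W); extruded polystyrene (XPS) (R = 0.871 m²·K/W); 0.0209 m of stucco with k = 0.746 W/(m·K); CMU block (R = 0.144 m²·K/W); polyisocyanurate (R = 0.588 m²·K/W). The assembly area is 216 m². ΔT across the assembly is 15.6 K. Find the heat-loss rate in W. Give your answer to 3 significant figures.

393 W

0.0209/0.746 = 0.02802
R_total = 6.94 + 0.871 + 0.02802 + 0.144 + 0.588 = 8.571 m²·K/W
Q = A·ΔT/R = 216 × 15.6 / 8.571 = 393.1 W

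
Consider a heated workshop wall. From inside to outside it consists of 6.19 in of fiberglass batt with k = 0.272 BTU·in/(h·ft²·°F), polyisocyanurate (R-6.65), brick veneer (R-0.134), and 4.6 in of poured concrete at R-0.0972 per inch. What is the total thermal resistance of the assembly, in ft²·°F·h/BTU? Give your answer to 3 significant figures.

30.0 ft²·°F·h/BTU

6.19/0.272 = 22.76
4.6 × 0.0972 = 0.4471
R_total = 22.76 + 6.65 + 0.134 + 0.4471 = 29.99 ft²·°F·h/BTU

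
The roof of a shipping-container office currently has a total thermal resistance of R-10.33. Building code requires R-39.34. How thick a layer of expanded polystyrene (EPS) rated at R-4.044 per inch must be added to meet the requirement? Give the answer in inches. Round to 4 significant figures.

ΔR = 39.34 − 10.33 = 29.01 ft²·°F·h/BTU
L = ΔR / (R/in) = 29.01/4.044 = 7.1736 in

7.174 in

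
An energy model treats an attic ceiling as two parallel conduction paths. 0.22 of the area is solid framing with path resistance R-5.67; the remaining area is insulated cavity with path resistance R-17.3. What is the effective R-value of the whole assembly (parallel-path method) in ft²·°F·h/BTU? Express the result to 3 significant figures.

U_eff = 0.78/17.3 + 0.22/5.67 = 0.04509 + 0.0388 = 0.08389
R_eff = 1/U_eff = 11.92 ft²·°F·h/BTU

11.9 ft²·°F·h/BTU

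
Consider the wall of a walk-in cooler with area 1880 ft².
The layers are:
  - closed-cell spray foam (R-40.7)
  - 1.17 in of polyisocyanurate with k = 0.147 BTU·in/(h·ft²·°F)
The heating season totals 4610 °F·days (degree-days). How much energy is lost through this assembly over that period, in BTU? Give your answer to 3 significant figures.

1.17/0.147 = 7.959
R_total = 40.7 + 7.959 = 48.66 ft²·°F·h/BTU
E = A × HDD × 24 / R = 1880 × 4610 × 24 / 48.66 = 4275000 BTU

4270000 BTU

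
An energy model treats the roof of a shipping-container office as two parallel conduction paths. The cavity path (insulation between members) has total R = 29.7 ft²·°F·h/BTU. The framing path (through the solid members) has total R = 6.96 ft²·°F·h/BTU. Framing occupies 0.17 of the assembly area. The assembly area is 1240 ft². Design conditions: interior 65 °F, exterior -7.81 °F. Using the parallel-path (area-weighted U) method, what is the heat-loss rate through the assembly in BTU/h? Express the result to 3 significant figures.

4730 BTU/h

U_eff = 0.83/29.7 + 0.17/6.96 = 0.02795 + 0.02443 = 0.05237
R_eff = 1/U_eff = 19.09 ft²·°F·h/BTU
Q = 1240 × (65 − (-7.81)) / 19.09 = 4728 BTU/h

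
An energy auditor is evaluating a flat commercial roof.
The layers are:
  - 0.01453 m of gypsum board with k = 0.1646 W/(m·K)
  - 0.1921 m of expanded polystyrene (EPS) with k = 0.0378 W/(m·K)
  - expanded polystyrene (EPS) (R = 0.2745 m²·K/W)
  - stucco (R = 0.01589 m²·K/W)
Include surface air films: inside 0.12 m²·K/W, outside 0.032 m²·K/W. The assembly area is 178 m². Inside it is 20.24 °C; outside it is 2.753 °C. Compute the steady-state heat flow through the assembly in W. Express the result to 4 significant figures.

554.6 W

0.01453/0.1646 = 0.088275
0.1921/0.0378 = 5.082
R_total = 0.12 + 0.088275 + 5.082 + 0.2745 + 0.01589 + 0.032 = 5.6127 m²·K/W
Q = A·ΔT/R = 178 × (20.24 − 2.753) / 5.6127 = 554.58 W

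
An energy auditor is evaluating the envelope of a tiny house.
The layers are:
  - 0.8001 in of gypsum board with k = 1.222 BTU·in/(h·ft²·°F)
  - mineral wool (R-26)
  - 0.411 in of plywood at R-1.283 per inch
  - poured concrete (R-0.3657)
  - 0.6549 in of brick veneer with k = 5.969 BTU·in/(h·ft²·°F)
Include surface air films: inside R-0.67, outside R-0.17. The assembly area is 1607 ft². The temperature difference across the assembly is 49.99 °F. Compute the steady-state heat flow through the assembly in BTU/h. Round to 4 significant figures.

2819 BTU/h

0.8001/1.222 = 0.65475
0.411 × 1.283 = 0.52731
0.6549/5.969 = 0.10972
R_total = 0.67 + 0.65475 + 26 + 0.52731 + 0.3657 + 0.10972 + 0.17 = 28.497 ft²·°F·h/BTU
Q = A·ΔT/R = 1607 × 49.99 / 28.497 = 2819 BTU/h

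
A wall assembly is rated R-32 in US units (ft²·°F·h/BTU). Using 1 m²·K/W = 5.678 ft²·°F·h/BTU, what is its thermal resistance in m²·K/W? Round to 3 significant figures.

R_SI = 32/5.678 = 5.636

5.64 m²·K/W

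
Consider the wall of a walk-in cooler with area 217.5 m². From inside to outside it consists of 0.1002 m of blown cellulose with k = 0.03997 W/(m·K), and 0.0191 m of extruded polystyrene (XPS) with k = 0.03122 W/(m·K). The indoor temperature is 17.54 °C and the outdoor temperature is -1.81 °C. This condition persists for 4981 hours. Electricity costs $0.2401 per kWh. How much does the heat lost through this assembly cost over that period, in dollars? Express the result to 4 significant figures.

0.1002/0.03997 = 2.5069
0.0191/0.03122 = 0.61179
R_total = 2.5069 + 0.61179 = 3.1187 m²·K/W
Q = 217.5 × (17.54 − (-1.81)) / 3.1187 = 1349.5 W
E = 1349.5 W × 4981 h / 1000 = 6721.8 kWh
Cost = 6721.8 × 0.2401 = $1613.9

1614 dollars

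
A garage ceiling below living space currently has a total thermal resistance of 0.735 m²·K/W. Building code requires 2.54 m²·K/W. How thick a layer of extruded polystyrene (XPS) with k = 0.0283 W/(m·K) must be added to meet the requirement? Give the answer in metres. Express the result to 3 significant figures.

0.0511 m

ΔR = 2.54 − 0.735 = 1.805 m²·K/W
L = ΔR × k = 1.805 × 0.0283 = 0.05108 m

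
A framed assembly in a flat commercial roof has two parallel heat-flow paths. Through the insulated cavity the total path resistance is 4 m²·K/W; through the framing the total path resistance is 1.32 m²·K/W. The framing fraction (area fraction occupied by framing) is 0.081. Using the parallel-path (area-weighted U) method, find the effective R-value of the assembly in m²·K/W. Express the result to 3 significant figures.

3.44 m²·K/W

U_eff = 0.919/4 + 0.081/1.32 = 0.2298 + 0.06136 = 0.2911
R_eff = 1/U_eff = 3.435 m²·K/W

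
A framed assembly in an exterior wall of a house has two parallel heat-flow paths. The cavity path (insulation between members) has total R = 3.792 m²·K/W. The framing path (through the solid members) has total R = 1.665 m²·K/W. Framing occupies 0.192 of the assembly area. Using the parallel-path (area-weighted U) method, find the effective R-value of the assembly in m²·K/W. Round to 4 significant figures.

U_eff = 0.808/3.792 + 0.192/1.665 = 0.21308 + 0.11532 = 0.3284
R_eff = 1/U_eff = 3.0451 m²·K/W

3.045 m²·K/W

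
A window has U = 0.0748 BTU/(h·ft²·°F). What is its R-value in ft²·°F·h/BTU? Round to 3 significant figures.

R = 1/U = 1/0.0748 = 13.37

13.4 ft²·°F·h/BTU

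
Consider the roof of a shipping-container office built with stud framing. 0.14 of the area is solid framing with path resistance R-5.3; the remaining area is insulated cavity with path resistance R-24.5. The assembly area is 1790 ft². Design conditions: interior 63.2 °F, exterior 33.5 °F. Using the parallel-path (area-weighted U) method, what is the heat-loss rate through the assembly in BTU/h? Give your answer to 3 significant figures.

3270 BTU/h

U_eff = 0.86/24.5 + 0.14/5.3 = 0.0351 + 0.02642 = 0.06152
R_eff = 1/U_eff = 16.26 ft²·°F·h/BTU
Q = 1790 × (63.2 − 33.5) / 16.26 = 3270 BTU/h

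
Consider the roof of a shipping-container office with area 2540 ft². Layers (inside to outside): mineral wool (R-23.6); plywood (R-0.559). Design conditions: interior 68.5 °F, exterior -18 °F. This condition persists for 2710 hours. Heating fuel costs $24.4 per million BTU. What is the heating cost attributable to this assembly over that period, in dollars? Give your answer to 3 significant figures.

R_total = 23.6 + 0.559 = 24.16 ft²·°F·h/BTU
Q = 2540 × (68.5 − (-18)) / 24.16 = 9094 BTU/h
E = 9094 × 2710 = 24650000 BTU
Cost = 24650000/10⁶ × 24.4 = $601.4

601 dollars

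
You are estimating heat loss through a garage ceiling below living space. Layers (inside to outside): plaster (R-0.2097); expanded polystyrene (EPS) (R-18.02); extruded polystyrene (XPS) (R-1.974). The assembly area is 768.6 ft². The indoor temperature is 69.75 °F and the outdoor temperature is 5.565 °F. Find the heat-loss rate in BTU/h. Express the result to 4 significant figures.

2442 BTU/h

R_total = 0.2097 + 18.02 + 1.974 = 20.204 ft²·°F·h/BTU
Q = A·ΔT/R = 768.6 × (69.75 − 5.565) / 20.204 = 2441.8 BTU/h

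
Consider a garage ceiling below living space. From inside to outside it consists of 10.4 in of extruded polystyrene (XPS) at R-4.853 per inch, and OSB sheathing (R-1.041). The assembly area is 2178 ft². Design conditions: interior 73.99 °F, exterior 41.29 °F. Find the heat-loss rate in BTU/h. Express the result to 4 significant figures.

10.4 × 4.853 = 50.471
R_total = 50.471 + 1.041 = 51.512 ft²·°F·h/BTU
Q = A·ΔT/R = 2178 × (73.99 − 41.29) / 51.512 = 1382.6 BTU/h

1383 BTU/h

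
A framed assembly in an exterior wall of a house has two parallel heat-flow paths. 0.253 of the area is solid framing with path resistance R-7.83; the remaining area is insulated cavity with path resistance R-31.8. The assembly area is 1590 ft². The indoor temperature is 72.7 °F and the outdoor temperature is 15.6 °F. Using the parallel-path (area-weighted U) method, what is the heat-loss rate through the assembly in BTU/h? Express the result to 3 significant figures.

5070 BTU/h

U_eff = 0.747/31.8 + 0.253/7.83 = 0.02349 + 0.03231 = 0.0558
R_eff = 1/U_eff = 17.92 ft²·°F·h/BTU
Q = 1590 × (72.7 − 15.6) / 17.92 = 5066 BTU/h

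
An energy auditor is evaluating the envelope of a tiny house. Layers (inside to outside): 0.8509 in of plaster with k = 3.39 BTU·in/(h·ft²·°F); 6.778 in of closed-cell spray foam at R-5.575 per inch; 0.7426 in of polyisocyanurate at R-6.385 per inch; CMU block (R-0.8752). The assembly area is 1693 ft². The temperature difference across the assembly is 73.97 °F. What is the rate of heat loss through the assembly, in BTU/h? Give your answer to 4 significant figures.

0.8509/3.39 = 0.251
6.778 × 5.575 = 37.787
0.7426 × 6.385 = 4.7415
R_total = 0.251 + 37.787 + 4.7415 + 0.8752 = 43.655 ft²·°F·h/BTU
Q = A·ΔT/R = 1693 × 73.97 / 43.655 = 2868.7 BTU/h

2869 BTU/h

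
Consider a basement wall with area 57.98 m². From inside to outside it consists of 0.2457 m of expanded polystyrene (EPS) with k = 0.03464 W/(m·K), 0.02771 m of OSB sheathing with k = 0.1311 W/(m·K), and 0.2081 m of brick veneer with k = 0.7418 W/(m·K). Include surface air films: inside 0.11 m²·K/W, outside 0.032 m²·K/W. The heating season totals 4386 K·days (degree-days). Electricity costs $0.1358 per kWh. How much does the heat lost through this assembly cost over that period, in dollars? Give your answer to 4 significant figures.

107.3 dollars

0.2457/0.03464 = 7.093
0.02771/0.1311 = 0.21137
0.2081/0.7418 = 0.28053
R_total = 0.11 + 7.093 + 0.21137 + 0.28053 + 0.032 = 7.7269 m²·K/W
E = A × HDD × 24 / R / 1000 = 57.98 × 4386 × 24 / 7.7269 / 1000 = 789.87 kWh
Cost = 789.87 × 0.1358 = $107.26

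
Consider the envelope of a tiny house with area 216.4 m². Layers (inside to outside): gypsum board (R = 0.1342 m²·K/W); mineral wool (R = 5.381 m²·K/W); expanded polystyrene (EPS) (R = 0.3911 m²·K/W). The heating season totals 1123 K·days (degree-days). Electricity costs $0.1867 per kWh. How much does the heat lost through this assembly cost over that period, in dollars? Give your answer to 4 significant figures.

R_total = 0.1342 + 5.381 + 0.3911 = 5.9063 m²·K/W
E = A × HDD × 24 / R / 1000 = 216.4 × 1123 × 24 / 5.9063 / 1000 = 987.49 kWh
Cost = 987.49 × 0.1867 = $184.36

184.4 dollars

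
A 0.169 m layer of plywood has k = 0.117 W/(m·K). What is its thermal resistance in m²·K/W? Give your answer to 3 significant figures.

1.44 m²·K/W

R = L/k = 0.169/0.117 = 1.444 m²·K/W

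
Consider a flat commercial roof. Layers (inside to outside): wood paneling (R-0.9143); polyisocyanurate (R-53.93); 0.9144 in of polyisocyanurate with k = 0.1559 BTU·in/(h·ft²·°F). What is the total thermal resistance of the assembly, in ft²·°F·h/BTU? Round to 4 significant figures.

0.9144/0.1559 = 5.8653
R_total = 0.9143 + 53.93 + 5.8653 = 60.71 ft²·°F·h/BTU

60.71 ft²·°F·h/BTU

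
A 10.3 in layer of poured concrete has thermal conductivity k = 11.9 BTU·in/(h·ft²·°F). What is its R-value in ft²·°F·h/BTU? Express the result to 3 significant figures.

R = L/k = 10.3/11.9 = 0.8655 ft²·°F·h/BTU

0.866 ft²·°F·h/BTU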